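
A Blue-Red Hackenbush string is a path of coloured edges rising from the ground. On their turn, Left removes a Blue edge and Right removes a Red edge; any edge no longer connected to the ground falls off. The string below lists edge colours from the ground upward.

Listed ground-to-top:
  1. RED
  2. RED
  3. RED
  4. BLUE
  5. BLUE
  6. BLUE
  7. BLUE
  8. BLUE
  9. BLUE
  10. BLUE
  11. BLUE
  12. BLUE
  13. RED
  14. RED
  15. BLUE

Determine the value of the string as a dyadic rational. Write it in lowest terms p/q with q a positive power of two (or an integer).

-8205/4096

Prefix values for RED RED RED BLUE BLUE BLUE BLUE BLUE BLUE BLUE BLUE BLUE RED RED BLUE via {L|R} + simplicity:
edge 1 of 15 (RED): { · | 0 } -> -1
edge 2 of 15 (RED): { · | -1; 0 } -> -2
edge 3 of 15 (RED): { · | -2; -1; 0 } -> -3
edge 4 of 15 (BLUE): { -3 | -2; -1; 0 } -> -5/2
edge 5 of 15 (BLUE): { -3; -5/2 | -2; -1; 0 } -> -9/4
edge 6 of 15 (BLUE): { -3; -5/2; -9/4 | -2; -1; 0 } -> -17/8
edge 7 of 15 (BLUE): { -3; -5/2; -9/4; -17/8 | -2; -1; 0 } -> -33/16
edge 8 of 15 (BLUE): { -3; -5/2; -9/4; -17/8; -33/16 | -2; -1; 0 } -> -65/32
edge 9 of 15 (BLUE): { -3; -5/2; -9/4; -17/8; -33/16; -65/32 | -2; -1; 0 } -> -129/64
edge 10 of 15 (BLUE): { -3; -5/2; -9/4; -17/8; -33/16; -65/32; -129/64 | -2; -1; 0 } -> -257/128
edge 11 of 15 (BLUE): { -3; -5/2; -9/4; -17/8; -33/16; -65/32; -129/64; -257/128 | -2; -1; 0 } -> -513/256
edge 12 of 15 (BLUE): { -3; -5/2; -9/4; -17/8; -33/16; -65/32; -129/64; -257/128; -513/256 | -2; -1; 0 } -> -1025/512
edge 13 of 15 (RED): { -3; -5/2; -9/4; -17/8; -33/16; -65/32; -129/64; -257/128; -513/256 | -1025/512; -2; -1; 0 } -> -2051/1024
edge 14 of 15 (RED): { -3; -5/2; -9/4; -17/8; -33/16; -65/32; -129/64; -257/128; -513/256 | -2051/1024; -1025/512; -2; -1; 0 } -> -4103/2048
edge 15 of 15 (BLUE): { -3; -5/2; -9/4; -17/8; -33/16; -65/32; -129/64; -257/128; -513/256; -4103/2048 | -2051/1024; -1025/512; -2; -1; 0 } -> -8205/4096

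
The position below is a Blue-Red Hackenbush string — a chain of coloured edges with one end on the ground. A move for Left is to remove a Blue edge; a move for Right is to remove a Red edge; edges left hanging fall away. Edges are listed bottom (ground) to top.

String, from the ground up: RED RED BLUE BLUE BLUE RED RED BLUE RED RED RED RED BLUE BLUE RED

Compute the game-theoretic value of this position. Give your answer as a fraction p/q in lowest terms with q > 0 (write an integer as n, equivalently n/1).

Build value(s[:k]) for k = 1..15, string s = RED RED BLUE BLUE BLUE RED RED BLUE RED RED RED RED BLUE BLUE RED.
edge 1 of 15 (RED): { — | 0 } — -1
edge 2 of 15 (RED): { — | -1, 0 } — -2
edge 3 of 15 (BLUE): { -2 | -1, 0 } — -3/2
edge 4 of 15 (BLUE): { -2, -3/2 | -1, 0 } — -5/4
edge 5 of 15 (BLUE): { -2, -3/2, -5/4 | -1, 0 } — -9/8
edge 6 of 15 (RED): { -2, -3/2, -5/4 | -9/8, -1, 0 } — -19/16
edge 7 of 15 (RED): { -2, -3/2, -5/4 | -19/16, -9/8, -1, 0 } — -39/32
edge 8 of 15 (BLUE): { -2, -3/2, -5/4, -39/32 | -19/16, -9/8, -1, 0 } — -77/64
edge 9 of 15 (RED): { -2, -3/2, -5/4, -39/32 | -77/64, -19/16, -9/8, -1, 0 } — -155/128
edge 10 of 15 (RED): { -2, -3/2, -5/4, -39/32 | -155/128, -77/64, -19/16, -9/8, -1, 0 } — -311/256
edge 11 of 15 (RED): { -2, -3/2, -5/4, -39/32 | -311/256, -155/128, -77/64, -19/16, -9/8, -1, 0 } — -623/512
edge 12 of 15 (RED): { -2, -3/2, -5/4, -39/32 | -623/512, -311/256, -155/128, -77/64, -19/16, -9/8, -1, 0 } — -1247/1024
edge 13 of 15 (BLUE): { -2, -3/2, -5/4, -39/32, -1247/1024 | -623/512, -311/256, -155/128, -77/64, -19/16, -9/8, -1, 0 } — -2493/2048
edge 14 of 15 (BLUE): { -2, -3/2, -5/4, -39/32, -1247/1024, -2493/2048 | -623/512, -311/256, -155/128, -77/64, -19/16, -9/8, -1, 0 } — -4985/4096
edge 15 of 15 (RED): { -2, -3/2, -5/4, -39/32, -1247/1024, -2493/2048 | -4985/4096, -623/512, -311/256, -155/128, -77/64, -19/16, -9/8, -1, 0 } — -9971/8192

-9971/8192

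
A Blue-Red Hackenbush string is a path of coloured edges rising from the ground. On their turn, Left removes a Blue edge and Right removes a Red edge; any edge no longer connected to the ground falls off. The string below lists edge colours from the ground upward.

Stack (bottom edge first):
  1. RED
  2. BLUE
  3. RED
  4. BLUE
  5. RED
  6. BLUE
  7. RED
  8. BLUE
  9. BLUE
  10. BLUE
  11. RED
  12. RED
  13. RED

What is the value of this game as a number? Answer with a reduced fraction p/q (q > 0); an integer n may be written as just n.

-2703/4096

step 1: add RED to get R; options L={ — } R={ 0 } so -1
step 2: add BLUE to get RB; options L={ -1 } R={ 0 } so -1/2
step 3: add RED to get RBR; options L={ -1 } R={ -1/2; 0 } so -3/4
step 4: add BLUE to get RBRB; options L={ -1; -3/4 } R={ -1/2; 0 } so -5/8
step 5: add RED to get RBRBR; options L={ -1; -3/4 } R={ -5/8; -1/2; 0 } so -11/16
step 6: add BLUE to get RBRBRB; options L={ -1; -3/4; -11/16 } R={ -5/8; -1/2; 0 } so -21/32
step 7: add RED to get RBRBRBR; options L={ -1; -3/4; -11/16 } R={ -21/32; -5/8; -1/2; 0 } so -43/64
step 8: add BLUE to get RBRBRBRB; options L={ -1; -3/4; -11/16; -43/64 } R={ -21/32; -5/8; -1/2; 0 } so -85/128
step 9: add BLUE to get RBRBRBRBB; options L={ -1; -3/4; -11/16; -43/64; -85/128 } R={ -21/32; -5/8; -1/2; 0 } so -169/256
step 10: add BLUE to get RBRBRBRBBB; options L={ -1; -3/4; -11/16; -43/64; -85/128; -169/256 } R={ -21/32; -5/8; -1/2; 0 } so -337/512
step 11: add RED to get RBRBRBRBBBR; options L={ -1; -3/4; -11/16; -43/64; -85/128; -169/256 } R={ -337/512; -21/32; -5/8; -1/2; 0 } so -675/1024
step 12: add RED to get RBRBRBRBBBRR; options L={ -1; -3/4; -11/16; -43/64; -85/128; -169/256 } R={ -675/1024; -337/512; -21/32; -5/8; -1/2; 0 } so -1351/2048
step 13: add RED to get RBRBRBRBBBRRR; options L={ -1; -3/4; -11/16; -43/64; -85/128; -169/256 } R={ -1351/2048; -675/1024; -337/512; -21/32; -5/8; -1/2; 0 } so -2703/4096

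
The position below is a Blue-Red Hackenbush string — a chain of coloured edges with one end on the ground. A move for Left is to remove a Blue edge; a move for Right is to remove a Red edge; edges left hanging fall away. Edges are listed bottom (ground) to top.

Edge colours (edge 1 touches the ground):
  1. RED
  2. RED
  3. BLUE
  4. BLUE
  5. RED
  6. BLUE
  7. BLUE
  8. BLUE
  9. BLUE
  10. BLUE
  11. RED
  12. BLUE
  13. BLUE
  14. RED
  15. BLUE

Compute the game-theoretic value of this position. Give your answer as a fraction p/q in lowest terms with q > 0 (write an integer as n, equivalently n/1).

-10277/8192

Build value(s[:k]) for k = 1..15, string s = RED RED BLUE BLUE RED BLUE BLUE BLUE BLUE BLUE RED BLUE BLUE RED BLUE.
1 of 15 · R · max L −∞ · min R 0 -> -1
2 of 15 · RR · max L −∞ · min R -1 -> -2
3 of 15 · RRB · max L -2 · min R -1 -> -3/2
4 of 15 · RRBB · max L -3/2 · min R -1 -> -5/4
5 of 15 · RRBBR · max L -3/2 · min R -5/4 -> -11/8
6 of 15 · RRBBRB · max L -11/8 · min R -5/4 -> -21/16
7 of 15 · RRBBRBB · max L -21/16 · min R -5/4 -> -41/32
8 of 15 · RRBBRBBB · max L -41/32 · min R -5/4 -> -81/64
9 of 15 · RRBBRBBBB · max L -81/64 · min R -5/4 -> -161/128
10 of 15 · RRBBRBBBBB · max L -161/128 · min R -5/4 -> -321/256
11 of 15 · RRBBRBBBBBR · max L -161/128 · min R -321/256 -> -643/512
12 of 15 · RRBBRBBBBBRB · max L -643/512 · min R -321/256 -> -1285/1024
13 of 15 · RRBBRBBBBBRBB · max L -1285/1024 · min R -321/256 -> -2569/2048
14 of 15 · RRBBRBBBBBRBBR · max L -1285/1024 · min R -2569/2048 -> -5139/4096
15 of 15 · RRBBRBBBBBRBBRB · max L -5139/4096 · min R -2569/2048 -> -10277/8192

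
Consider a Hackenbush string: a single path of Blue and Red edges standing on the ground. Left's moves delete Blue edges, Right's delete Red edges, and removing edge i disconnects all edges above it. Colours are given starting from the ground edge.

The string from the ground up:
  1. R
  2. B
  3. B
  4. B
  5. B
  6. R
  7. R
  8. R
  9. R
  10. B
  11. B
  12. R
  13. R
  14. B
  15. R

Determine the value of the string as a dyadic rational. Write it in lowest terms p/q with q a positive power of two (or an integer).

-1947/16384

1 of 15 · R · max L −∞ · min R 0 => -1
2 of 15 · RB · max L -1 · min R 0 => -1/2
3 of 15 · RBB · max L -1/2 · min R 0 => -1/4
4 of 15 · RBBB · max L -1/4 · min R 0 => -1/8
5 of 15 · RBBBB · max L -1/8 · min R 0 => -1/16
6 of 15 · RBBBBR · max L -1/8 · min R -1/16 => -3/32
7 of 15 · RBBBBRR · max L -1/8 · min R -3/32 => -7/64
8 of 15 · RBBBBRRR · max L -1/8 · min R -7/64 => -15/128
9 of 15 · RBBBBRRRR · max L -1/8 · min R -15/128 => -31/256
10 of 15 · RBBBBRRRRB · max L -31/256 · min R -15/128 => -61/512
11 of 15 · RBBBBRRRRBB · max L -61/512 · min R -15/128 => -121/1024
12 of 15 · RBBBBRRRRBBR · max L -61/512 · min R -121/1024 => -243/2048
13 of 15 · RBBBBRRRRBBRR · max L -61/512 · min R -243/2048 => -487/4096
14 of 15 · RBBBBRRRRBBRRB · max L -487/4096 · min R -243/2048 => -973/8192
15 of 15 · RBBBBRRRRBBRRBR · max L -487/4096 · min R -973/8192 => -1947/16384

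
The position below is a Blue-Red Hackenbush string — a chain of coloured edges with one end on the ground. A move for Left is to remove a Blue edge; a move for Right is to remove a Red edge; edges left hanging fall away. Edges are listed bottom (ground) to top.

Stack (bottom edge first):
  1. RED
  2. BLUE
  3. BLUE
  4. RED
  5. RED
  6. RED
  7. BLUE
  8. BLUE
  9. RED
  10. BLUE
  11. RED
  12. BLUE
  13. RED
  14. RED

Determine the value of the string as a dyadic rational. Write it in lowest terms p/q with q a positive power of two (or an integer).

-3671/8192

Build value(s[:k]) for k = 1..14, string s = RED BLUE BLUE RED RED RED BLUE BLUE RED BLUE RED BLUE RED RED.
step 1: add RED to get R; options L={ — } R={ 0 } → -1
step 2: add BLUE to get RB; options L={ -1 } R={ 0 } → -1/2
step 3: add BLUE to get RBB; options L={ -1, -1/2 } R={ 0 } → -1/4
step 4: add RED to get RBBR; options L={ -1, -1/2 } R={ -1/4, 0 } → -3/8
step 5: add RED to get RBBRR; options L={ -1, -1/2 } R={ -3/8, -1/4, 0 } → -7/16
step 6: add RED to get RBBRRR; options L={ -1, -1/2 } R={ -7/16, -3/8, -1/4, 0 } → -15/32
step 7: add BLUE to get RBBRRRB; options L={ -1, -1/2, -15/32 } R={ -7/16, -3/8, -1/4, 0 } → -29/64
step 8: add BLUE to get RBBRRRBB; options L={ -1, -1/2, -15/32, -29/64 } R={ -7/16, -3/8, -1/4, 0 } → -57/128
step 9: add RED to get RBBRRRBBR; options L={ -1, -1/2, -15/32, -29/64 } R={ -57/128, -7/16, -3/8, -1/4, 0 } → -115/256
step 10: add BLUE to get RBBRRRBBRB; options L={ -1, -1/2, -15/32, -29/64, -115/256 } R={ -57/128, -7/16, -3/8, -1/4, 0 } → -229/512
step 11: add RED to get RBBRRRBBRBR; options L={ -1, -1/2, -15/32, -29/64, -115/256 } R={ -229/512, -57/128, -7/16, -3/8, -1/4, 0 } → -459/1024
step 12: add BLUE to get RBBRRRBBRBRB; options L={ -1, -1/2, -15/32, -29/64, -115/256, -459/1024 } R={ -229/512, -57/128, -7/16, -3/8, -1/4, 0 } → -917/2048
step 13: add RED to get RBBRRRBBRBRBR; options L={ -1, -1/2, -15/32, -29/64, -115/256, -459/1024 } R={ -917/2048, -229/512, -57/128, -7/16, -3/8, -1/4, 0 } → -1835/4096
step 14: add RED to get RBBRRRBBRBRBRR; options L={ -1, -1/2, -15/32, -29/64, -115/256, -459/1024 } R={ -1835/4096, -917/2048, -229/512, -57/128, -7/16, -3/8, -1/4, 0 } → -3671/8192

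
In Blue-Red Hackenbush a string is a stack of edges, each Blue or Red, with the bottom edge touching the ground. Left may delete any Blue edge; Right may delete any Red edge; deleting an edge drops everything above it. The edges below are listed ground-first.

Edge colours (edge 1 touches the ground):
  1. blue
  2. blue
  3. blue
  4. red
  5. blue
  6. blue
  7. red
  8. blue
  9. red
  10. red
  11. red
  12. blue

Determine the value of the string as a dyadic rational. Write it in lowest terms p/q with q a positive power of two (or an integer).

1443/512

G_1 [b]  L=[0]  R=[∅]  so 1
G_2 [bb]  L=[0,1]  R=[∅]  so 2
G_3 [bbb]  L=[0,1,2]  R=[∅]  so 3
G_4 [bbbr]  L=[0,1,2]  R=[3]  so 5/2
G_5 [bbbrb]  L=[0,1,2,5/2]  R=[3]  so 11/4
G_6 [bbbrbb]  L=[0,1,2,5/2,11/4]  R=[3]  so 23/8
G_7 [bbbrbbr]  L=[0,1,2,5/2,11/4]  R=[23/8,3]  so 45/16
G_8 [bbbrbbrb]  L=[0,1,2,5/2,11/4,45/16]  R=[23/8,3]  so 91/32
G_9 [bbbrbbrbr]  L=[0,1,2,5/2,11/4,45/16]  R=[91/32,23/8,3]  so 181/64
G_10 [bbbrbbrbrr]  L=[0,1,2,5/2,11/4,45/16]  R=[181/64,91/32,23/8,3]  so 361/128
G_11 [bbbrbbrbrrr]  L=[0,1,2,5/2,11/4,45/16]  R=[361/128,181/64,91/32,23/8,3]  so 721/256
G_12 [bbbrbbrbrrrb]  L=[0,1,2,5/2,11/4,45/16,721/256]  R=[361/128,181/64,91/32,23/8,3]  so 1443/512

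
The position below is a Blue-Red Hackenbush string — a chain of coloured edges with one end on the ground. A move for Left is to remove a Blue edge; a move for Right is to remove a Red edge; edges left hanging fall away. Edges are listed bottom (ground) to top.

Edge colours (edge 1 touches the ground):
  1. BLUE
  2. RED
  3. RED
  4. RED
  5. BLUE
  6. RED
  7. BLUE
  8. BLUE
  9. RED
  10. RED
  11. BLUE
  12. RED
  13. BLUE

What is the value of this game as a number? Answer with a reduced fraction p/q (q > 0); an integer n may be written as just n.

Recurse on prefixes of the 13-edge string BLUE RED RED RED BLUE RED BLUE BLUE RED RED BLUE RED BLUE:
val_1 [B]  L=[0]  R=[—]  => 1
val_2 [BR]  L=[0]  R=[1]  => 1/2
val_3 [BRR]  L=[0]  R=[1/2,1]  => 1/4
val_4 [BRRR]  L=[0]  R=[1/4,1/2,1]  => 1/8
val_5 [BRRRB]  L=[0,1/8]  R=[1/4,1/2,1]  => 3/16
val_6 [BRRRBR]  L=[0,1/8]  R=[3/16,1/4,1/2,1]  => 5/32
val_7 [BRRRBRB]  L=[0,1/8,5/32]  R=[3/16,1/4,1/2,1]  => 11/64
val_8 [BRRRBRBB]  L=[0,1/8,5/32,11/64]  R=[3/16,1/4,1/2,1]  => 23/128
val_9 [BRRRBRBBR]  L=[0,1/8,5/32,11/64]  R=[23/128,3/16,1/4,1/2,1]  => 45/256
val_10 [BRRRBRBBRR]  L=[0,1/8,5/32,11/64]  R=[45/256,23/128,3/16,1/4,1/2,1]  => 89/512
val_11 [BRRRBRBBRRB]  L=[0,1/8,5/32,11/64,89/512]  R=[45/256,23/128,3/16,1/4,1/2,1]  => 179/1024
val_12 [BRRRBRBBRRBR]  L=[0,1/8,5/32,11/64,89/512]  R=[179/1024,45/256,23/128,3/16,1/4,1/2,1]  => 357/2048
val_13 [BRRRBRBBRRBRB]  L=[0,1/8,5/32,11/64,89/512,357/2048]  R=[179/1024,45/256,23/128,3/16,1/4,1/2,1]  => 715/4096

715/4096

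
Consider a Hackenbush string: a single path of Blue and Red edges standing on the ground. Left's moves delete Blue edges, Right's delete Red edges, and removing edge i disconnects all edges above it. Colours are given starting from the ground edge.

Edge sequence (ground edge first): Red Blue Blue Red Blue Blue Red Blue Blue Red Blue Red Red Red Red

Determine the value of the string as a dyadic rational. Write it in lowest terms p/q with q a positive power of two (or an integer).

-4703/16384

Recurse on prefixes of the 15-edge string Red Blue Blue Red Blue Blue Red Blue Blue Red Blue Red Red Red Red:
1 of 15 · R · max L −∞ · min R 0 — -1
2 of 15 · RB · max L -1 · min R 0 — -1/2
3 of 15 · RBB · max L -1/2 · min R 0 — -1/4
4 of 15 · RBBR · max L -1/2 · min R -1/4 — -3/8
5 of 15 · RBBRB · max L -3/8 · min R -1/4 — -5/16
6 of 15 · RBBRBB · max L -5/16 · min R -1/4 — -9/32
7 of 15 · RBBRBBR · max L -5/16 · min R -9/32 — -19/64
8 of 15 · RBBRBBRB · max L -19/64 · min R -9/32 — -37/128
9 of 15 · RBBRBBRBB · max L -37/128 · min R -9/32 — -73/256
10 of 15 · RBBRBBRBBR · max L -37/128 · min R -73/256 — -147/512
11 of 15 · RBBRBBRBBRB · max L -147/512 · min R -73/256 — -293/1024
12 of 15 · RBBRBBRBBRBR · max L -147/512 · min R -293/1024 — -587/2048
13 of 15 · RBBRBBRBBRBRR · max L -147/512 · min R -587/2048 — -1175/4096
14 of 15 · RBBRBBRBBRBRRR · max L -147/512 · min R -1175/4096 — -2351/8192
15 of 15 · RBBRBBRBBRBRRRR · max L -147/512 · min R -2351/8192 — -4703/16384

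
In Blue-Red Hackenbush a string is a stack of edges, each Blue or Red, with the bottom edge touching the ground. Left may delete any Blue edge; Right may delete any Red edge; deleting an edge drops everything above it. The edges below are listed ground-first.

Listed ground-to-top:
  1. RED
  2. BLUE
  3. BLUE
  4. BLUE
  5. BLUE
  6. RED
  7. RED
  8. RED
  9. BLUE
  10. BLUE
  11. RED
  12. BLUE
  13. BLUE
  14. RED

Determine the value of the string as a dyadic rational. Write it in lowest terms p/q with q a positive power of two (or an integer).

-915/8192

Recurse on prefixes of the 14-edge string RED BLUE BLUE BLUE BLUE RED RED RED BLUE BLUE RED BLUE BLUE RED:
value_1 [R]  L=[]  R=[0]  => -1
value_2 [RB]  L=[-1]  R=[0]  => -1/2
value_3 [RBB]  L=[-1, -1/2]  R=[0]  => -1/4
value_4 [RBBB]  L=[-1, -1/2, -1/4]  R=[0]  => -1/8
value_5 [RBBBB]  L=[-1, -1/2, -1/4, -1/8]  R=[0]  => -1/16
value_6 [RBBBBR]  L=[-1, -1/2, -1/4, -1/8]  R=[-1/16, 0]  => -3/32
value_7 [RBBBBRR]  L=[-1, -1/2, -1/4, -1/8]  R=[-3/32, -1/16, 0]  => -7/64
value_8 [RBBBBRRR]  L=[-1, -1/2, -1/4, -1/8]  R=[-7/64, -3/32, -1/16, 0]  => -15/128
value_9 [RBBBBRRRB]  L=[-1, -1/2, -1/4, -1/8, -15/128]  R=[-7/64, -3/32, -1/16, 0]  => -29/256
value_10 [RBBBBRRRBB]  L=[-1, -1/2, -1/4, -1/8, -15/128, -29/256]  R=[-7/64, -3/32, -1/16, 0]  => -57/512
value_11 [RBBBBRRRBBR]  L=[-1, -1/2, -1/4, -1/8, -15/128, -29/256]  R=[-57/512, -7/64, -3/32, -1/16, 0]  => -115/1024
value_12 [RBBBBRRRBBRB]  L=[-1, -1/2, -1/4, -1/8, -15/128, -29/256, -115/1024]  R=[-57/512, -7/64, -3/32, -1/16, 0]  => -229/2048
value_13 [RBBBBRRRBBRBB]  L=[-1, -1/2, -1/4, -1/8, -15/128, -29/256, -115/1024, -229/2048]  R=[-57/512, -7/64, -3/32, -1/16, 0]  => -457/4096
value_14 [RBBBBRRRBBRBBR]  L=[-1, -1/2, -1/4, -1/8, -15/128, -29/256, -115/1024, -229/2048]  R=[-457/4096, -57/512, -7/64, -3/32, -1/16, 0]  => -915/8192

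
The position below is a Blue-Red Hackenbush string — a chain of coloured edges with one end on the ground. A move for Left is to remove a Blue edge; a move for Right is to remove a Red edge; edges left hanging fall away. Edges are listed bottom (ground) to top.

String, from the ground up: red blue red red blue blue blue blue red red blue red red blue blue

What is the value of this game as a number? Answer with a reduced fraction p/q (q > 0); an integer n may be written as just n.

-12505/16384

v_1 [r]  L=[none]  R=[0]  gives -1
v_2 [rb]  L=[-1]  R=[0]  gives -1/2
v_3 [rbr]  L=[-1]  R=[-1/2; 0]  gives -3/4
v_4 [rbrr]  L=[-1]  R=[-3/4; -1/2; 0]  gives -7/8
v_5 [rbrrb]  L=[-1; -7/8]  R=[-3/4; -1/2; 0]  gives -13/16
v_6 [rbrrbb]  L=[-1; -7/8; -13/16]  R=[-3/4; -1/2; 0]  gives -25/32
v_7 [rbrrbbb]  L=[-1; -7/8; -13/16; -25/32]  R=[-3/4; -1/2; 0]  gives -49/64
v_8 [rbrrbbbb]  L=[-1; -7/8; -13/16; -25/32; -49/64]  R=[-3/4; -1/2; 0]  gives -97/128
v_9 [rbrrbbbbr]  L=[-1; -7/8; -13/16; -25/32; -49/64]  R=[-97/128; -3/4; -1/2; 0]  gives -195/256
v_10 [rbrrbbbbrr]  L=[-1; -7/8; -13/16; -25/32; -49/64]  R=[-195/256; -97/128; -3/4; -1/2; 0]  gives -391/512
v_11 [rbrrbbbbrrb]  L=[-1; -7/8; -13/16; -25/32; -49/64; -391/512]  R=[-195/256; -97/128; -3/4; -1/2; 0]  gives -781/1024
v_12 [rbrrbbbbrrbr]  L=[-1; -7/8; -13/16; -25/32; -49/64; -391/512]  R=[-781/1024; -195/256; -97/128; -3/4; -1/2; 0]  gives -1563/2048
v_13 [rbrrbbbbrrbrr]  L=[-1; -7/8; -13/16; -25/32; -49/64; -391/512]  R=[-1563/2048; -781/1024; -195/256; -97/128; -3/4; -1/2; 0]  gives -3127/4096
v_14 [rbrrbbbbrrbrrb]  L=[-1; -7/8; -13/16; -25/32; -49/64; -391/512; -3127/4096]  R=[-1563/2048; -781/1024; -195/256; -97/128; -3/4; -1/2; 0]  gives -6253/8192
v_15 [rbrrbbbbrrbrrbb]  L=[-1; -7/8; -13/16; -25/32; -49/64; -391/512; -3127/4096; -6253/8192]  R=[-1563/2048; -781/1024; -195/256; -97/128; -3/4; -1/2; 0]  gives -12505/16384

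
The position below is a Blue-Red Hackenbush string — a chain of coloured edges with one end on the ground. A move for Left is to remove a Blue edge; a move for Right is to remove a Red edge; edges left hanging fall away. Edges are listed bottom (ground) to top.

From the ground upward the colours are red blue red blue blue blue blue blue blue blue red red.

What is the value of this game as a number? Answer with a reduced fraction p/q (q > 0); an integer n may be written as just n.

Recurse on prefixes of the 12-edge string red blue red blue blue blue blue blue blue blue red red:
step 1: add red to get r; options L={ · } R={ 0 } -> -1
step 2: add blue to get rb; options L={ -1 } R={ 0 } -> -1/2
step 3: add red to get rbr; options L={ -1 } R={ -1/2, 0 } -> -3/4
step 4: add blue to get rbrb; options L={ -1, -3/4 } R={ -1/2, 0 } -> -5/8
step 5: add blue to get rbrbb; options L={ -1, -3/4, -5/8 } R={ -1/2, 0 } -> -9/16
step 6: add blue to get rbrbbb; options L={ -1, -3/4, -5/8, -9/16 } R={ -1/2, 0 } -> -17/32
step 7: add blue to get rbrbbbb; options L={ -1, -3/4, -5/8, -9/16, -17/32 } R={ -1/2, 0 } -> -33/64
step 8: add blue to get rbrbbbbb; options L={ -1, -3/4, -5/8, -9/16, -17/32, -33/64 } R={ -1/2, 0 } -> -65/128
step 9: add blue to get rbrbbbbbb; options L={ -1, -3/4, -5/8, -9/16, -17/32, -33/64, -65/128 } R={ -1/2, 0 } -> -129/256
step 10: add blue to get rbrbbbbbbb; options L={ -1, -3/4, -5/8, -9/16, -17/32, -33/64, -65/128, -129/256 } R={ -1/2, 0 } -> -257/512
step 11: add red to get rbrbbbbbbbr; options L={ -1, -3/4, -5/8, -9/16, -17/32, -33/64, -65/128, -129/256 } R={ -257/512, -1/2, 0 } -> -515/1024
step 12: add red to get rbrbbbbbbbrr; options L={ -1, -3/4, -5/8, -9/16, -17/32, -33/64, -65/128, -129/256 } R={ -515/1024, -257/512, -1/2, 0 } -> -1031/2048

-1031/2048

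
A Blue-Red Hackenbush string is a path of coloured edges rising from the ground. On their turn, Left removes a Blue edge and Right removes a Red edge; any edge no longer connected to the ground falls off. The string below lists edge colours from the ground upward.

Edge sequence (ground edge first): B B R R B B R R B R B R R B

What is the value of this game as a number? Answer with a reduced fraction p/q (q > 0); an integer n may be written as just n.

5715/4096

Recurse on prefixes of the 14-edge string B B R R B B R R B R B R R B:
g_1 [B]  L=[0]  R=[∅]  ⇒ 1
g_2 [BB]  L=[0, 1]  R=[∅]  ⇒ 2
g_3 [BBR]  L=[0, 1]  R=[2]  ⇒ 3/2
g_4 [BBRR]  L=[0, 1]  R=[3/2, 2]  ⇒ 5/4
g_5 [BBRRB]  L=[0, 1, 5/4]  R=[3/2, 2]  ⇒ 11/8
g_6 [BBRRBB]  L=[0, 1, 5/4, 11/8]  R=[3/2, 2]  ⇒ 23/16
g_7 [BBRRBBR]  L=[0, 1, 5/4, 11/8]  R=[23/16, 3/2, 2]  ⇒ 45/32
g_8 [BBRRBBRR]  L=[0, 1, 5/4, 11/8]  R=[45/32, 23/16, 3/2, 2]  ⇒ 89/64
g_9 [BBRRBBRRB]  L=[0, 1, 5/4, 11/8, 89/64]  R=[45/32, 23/16, 3/2, 2]  ⇒ 179/128
g_10 [BBRRBBRRBR]  L=[0, 1, 5/4, 11/8, 89/64]  R=[179/128, 45/32, 23/16, 3/2, 2]  ⇒ 357/256
g_11 [BBRRBBRRBRB]  L=[0, 1, 5/4, 11/8, 89/64, 357/256]  R=[179/128, 45/32, 23/16, 3/2, 2]  ⇒ 715/512
g_12 [BBRRBBRRBRBR]  L=[0, 1, 5/4, 11/8, 89/64, 357/256]  R=[715/512, 179/128, 45/32, 23/16, 3/2, 2]  ⇒ 1429/1024
g_13 [BBRRBBRRBRBRR]  L=[0, 1, 5/4, 11/8, 89/64, 357/256]  R=[1429/1024, 715/512, 179/128, 45/32, 23/16, 3/2, 2]  ⇒ 2857/2048
g_14 [BBRRBBRRBRBRRB]  L=[0, 1, 5/4, 11/8, 89/64, 357/256, 2857/2048]  R=[1429/1024, 715/512, 179/128, 45/32, 23/16, 3/2, 2]  ⇒ 5715/4096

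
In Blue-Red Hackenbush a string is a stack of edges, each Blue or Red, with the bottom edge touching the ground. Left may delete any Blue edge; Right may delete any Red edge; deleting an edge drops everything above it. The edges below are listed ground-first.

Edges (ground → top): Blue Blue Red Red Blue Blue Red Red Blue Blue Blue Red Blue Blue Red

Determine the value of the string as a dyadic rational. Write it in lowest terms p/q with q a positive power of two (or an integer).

g(B) = { 0 | — } gives 1
g(BB) = { 0; 1 | — } gives 2
g(BBR) = { 0; 1 | 2 } gives 3/2
g(BBRR) = { 0; 1 | 3/2; 2 } gives 5/4
g(BBRRB) = { 0; 1; 5/4 | 3/2; 2 } gives 11/8
g(BBRRBB) = { 0; 1; 5/4; 11/8 | 3/2; 2 } gives 23/16
g(BBRRBBR) = { 0; 1; 5/4; 11/8 | 23/16; 3/2; 2 } gives 45/32
g(BBRRBBRR) = { 0; 1; 5/4; 11/8 | 45/32; 23/16; 3/2; 2 } gives 89/64
g(BBRRBBRRB) = { 0; 1; 5/4; 11/8; 89/64 | 45/32; 23/16; 3/2; 2 } gives 179/128
g(BBRRBBRRBB) = { 0; 1; 5/4; 11/8; 89/64; 179/128 | 45/32; 23/16; 3/2; 2 } gives 359/256
g(BBRRBBRRBBB) = { 0; 1; 5/4; 11/8; 89/64; 179/128; 359/256 | 45/32; 23/16; 3/2; 2 } gives 719/512
g(BBRRBBRRBBBR) = { 0; 1; 5/4; 11/8; 89/64; 179/128; 359/256 | 719/512; 45/32; 23/16; 3/2; 2 } gives 1437/1024
g(BBRRBBRRBBBRB) = { 0; 1; 5/4; 11/8; 89/64; 179/128; 359/256; 1437/1024 | 719/512; 45/32; 23/16; 3/2; 2 } gives 2875/2048
g(BBRRBBRRBBBRBB) = { 0; 1; 5/4; 11/8; 89/64; 179/128; 359/256; 1437/1024; 2875/2048 | 719/512; 45/32; 23/16; 3/2; 2 } gives 5751/4096
g(BBRRBBRRBBBRBBR) = { 0; 1; 5/4; 11/8; 89/64; 179/128; 359/256; 1437/1024; 2875/2048 | 5751/4096; 719/512; 45/32; 23/16; 3/2; 2 } gives 11501/8192

11501/8192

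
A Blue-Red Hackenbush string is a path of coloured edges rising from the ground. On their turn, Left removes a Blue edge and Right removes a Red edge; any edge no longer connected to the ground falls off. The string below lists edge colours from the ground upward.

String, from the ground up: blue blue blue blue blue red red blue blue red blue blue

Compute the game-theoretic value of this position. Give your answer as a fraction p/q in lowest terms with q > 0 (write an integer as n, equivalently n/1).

567/128

Prefix values for blue blue blue blue blue red red blue blue red blue blue via {L|R} + simplicity:
edge 1 of 12 (blue): { 0 | (no moves) } ⇒ 1
edge 2 of 12 (blue): { 0 1 | (no moves) } ⇒ 2
edge 3 of 12 (blue): { 0 1 2 | (no moves) } ⇒ 3
edge 4 of 12 (blue): { 0 1 2 3 | (no moves) } ⇒ 4
edge 5 of 12 (blue): { 0 1 2 3 4 | (no moves) } ⇒ 5
edge 6 of 12 (red): { 0 1 2 3 4 | 5 } ⇒ 9/2
edge 7 of 12 (red): { 0 1 2 3 4 | 9/2 5 } ⇒ 17/4
edge 8 of 12 (blue): { 0 1 2 3 4 17/4 | 9/2 5 } ⇒ 35/8
edge 9 of 12 (blue): { 0 1 2 3 4 17/4 35/8 | 9/2 5 } ⇒ 71/16
edge 10 of 12 (red): { 0 1 2 3 4 17/4 35/8 | 71/16 9/2 5 } ⇒ 141/32
edge 11 of 12 (blue): { 0 1 2 3 4 17/4 35/8 141/32 | 71/16 9/2 5 } ⇒ 283/64
edge 12 of 12 (blue): { 0 1 2 3 4 17/4 35/8 141/32 283/64 | 71/16 9/2 5 } ⇒ 567/128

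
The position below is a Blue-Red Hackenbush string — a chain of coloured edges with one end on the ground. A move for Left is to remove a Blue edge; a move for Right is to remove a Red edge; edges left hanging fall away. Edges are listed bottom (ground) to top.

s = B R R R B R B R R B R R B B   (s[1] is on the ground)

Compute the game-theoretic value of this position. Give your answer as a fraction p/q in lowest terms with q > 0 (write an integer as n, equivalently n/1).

1319/8192

Prefix values for B R R R B R B R R B R R B B via {L|R} + simplicity:
B: Left { 0 }, Right {  } gives simplest 1
BR: Left { 0 }, Right { 1 } gives simplest 1/2
BRR: Left { 0 }, Right { 1/2, 1 } gives simplest 1/4
BRRR: Left { 0 }, Right { 1/4, 1/2, 1 } gives simplest 1/8
BRRRB: Left { 0, 1/8 }, Right { 1/4, 1/2, 1 } gives simplest 3/16
BRRRBR: Left { 0, 1/8 }, Right { 3/16, 1/4, 1/2, 1 } gives simplest 5/32
BRRRBRB: Left { 0, 1/8, 5/32 }, Right { 3/16, 1/4, 1/2, 1 } gives simplest 11/64
BRRRBRBR: Left { 0, 1/8, 5/32 }, Right { 11/64, 3/16, 1/4, 1/2, 1 } gives simplest 21/128
BRRRBRBRR: Left { 0, 1/8, 5/32 }, Right { 21/128, 11/64, 3/16, 1/4, 1/2, 1 } gives simplest 41/256
BRRRBRBRRB: Left { 0, 1/8, 5/32, 41/256 }, Right { 21/128, 11/64, 3/16, 1/4, 1/2, 1 } gives simplest 83/512
BRRRBRBRRBR: Left { 0, 1/8, 5/32, 41/256 }, Right { 83/512, 21/128, 11/64, 3/16, 1/4, 1/2, 1 } gives simplest 165/1024
BRRRBRBRRBRR: Left { 0, 1/8, 5/32, 41/256 }, Right { 165/1024, 83/512, 21/128, 11/64, 3/16, 1/4, 1/2, 1 } gives simplest 329/2048
BRRRBRBRRBRRB: Left { 0, 1/8, 5/32, 41/256, 329/2048 }, Right { 165/1024, 83/512, 21/128, 11/64, 3/16, 1/4, 1/2, 1 } gives simplest 659/4096
BRRRBRBRRBRRBB: Left { 0, 1/8, 5/32, 41/256, 329/2048, 659/4096 }, Right { 165/1024, 83/512, 21/128, 11/64, 3/16, 1/4, 1/2, 1 } gives simplest 1319/8192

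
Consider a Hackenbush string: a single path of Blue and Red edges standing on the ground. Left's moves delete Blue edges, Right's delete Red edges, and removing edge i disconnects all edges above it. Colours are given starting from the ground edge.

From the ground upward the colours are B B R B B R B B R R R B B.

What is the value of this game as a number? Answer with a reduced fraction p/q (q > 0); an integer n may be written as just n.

3783/2048

Recurse on prefixes of the 13-edge string B B R B B R B B R R R B B:
v_1 [B]  L=[0]  R=[∅]  — 1
v_2 [BB]  L=[0; 1]  R=[∅]  — 2
v_3 [BBR]  L=[0; 1]  R=[2]  — 3/2
v_4 [BBRB]  L=[0; 1; 3/2]  R=[2]  — 7/4
v_5 [BBRBB]  L=[0; 1; 3/2; 7/4]  R=[2]  — 15/8
v_6 [BBRBBR]  L=[0; 1; 3/2; 7/4]  R=[15/8; 2]  — 29/16
v_7 [BBRBBRB]  L=[0; 1; 3/2; 7/4; 29/16]  R=[15/8; 2]  — 59/32
v_8 [BBRBBRBB]  L=[0; 1; 3/2; 7/4; 29/16; 59/32]  R=[15/8; 2]  — 119/64
v_9 [BBRBBRBBR]  L=[0; 1; 3/2; 7/4; 29/16; 59/32]  R=[119/64; 15/8; 2]  — 237/128
v_10 [BBRBBRBBRR]  L=[0; 1; 3/2; 7/4; 29/16; 59/32]  R=[237/128; 119/64; 15/8; 2]  — 473/256
v_11 [BBRBBRBBRRR]  L=[0; 1; 3/2; 7/4; 29/16; 59/32]  R=[473/256; 237/128; 119/64; 15/8; 2]  — 945/512
v_12 [BBRBBRBBRRRB]  L=[0; 1; 3/2; 7/4; 29/16; 59/32; 945/512]  R=[473/256; 237/128; 119/64; 15/8; 2]  — 1891/1024
v_13 [BBRBBRBBRRRBB]  L=[0; 1; 3/2; 7/4; 29/16; 59/32; 945/512; 1891/1024]  R=[473/256; 237/128; 119/64; 15/8; 2]  — 3783/2048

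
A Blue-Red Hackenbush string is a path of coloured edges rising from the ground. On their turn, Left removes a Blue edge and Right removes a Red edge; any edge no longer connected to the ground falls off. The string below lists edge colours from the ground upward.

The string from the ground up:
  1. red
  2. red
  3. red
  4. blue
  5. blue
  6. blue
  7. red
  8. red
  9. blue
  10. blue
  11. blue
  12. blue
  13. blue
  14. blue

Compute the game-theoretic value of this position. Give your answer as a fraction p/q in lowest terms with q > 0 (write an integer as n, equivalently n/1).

-4481/2048

Recurse on prefixes of the 14-edge string red red red blue blue blue red red blue blue blue blue blue blue:
G_1 [r]  L=[·]  R=[0]  gives -1
G_2 [rr]  L=[·]  R=[-1, 0]  gives -2
G_3 [rrr]  L=[·]  R=[-2, -1, 0]  gives -3
G_4 [rrrb]  L=[-3]  R=[-2, -1, 0]  gives -5/2
G_5 [rrrbb]  L=[-3, -5/2]  R=[-2, -1, 0]  gives -9/4
G_6 [rrrbbb]  L=[-3, -5/2, -9/4]  R=[-2, -1, 0]  gives -17/8
G_7 [rrrbbbr]  L=[-3, -5/2, -9/4]  R=[-17/8, -2, -1, 0]  gives -35/16
G_8 [rrrbbbrr]  L=[-3, -5/2, -9/4]  R=[-35/16, -17/8, -2, -1, 0]  gives -71/32
G_9 [rrrbbbrrb]  L=[-3, -5/2, -9/4, -71/32]  R=[-35/16, -17/8, -2, -1, 0]  gives -141/64
G_10 [rrrbbbrrbb]  L=[-3, -5/2, -9/4, -71/32, -141/64]  R=[-35/16, -17/8, -2, -1, 0]  gives -281/128
G_11 [rrrbbbrrbbb]  L=[-3, -5/2, -9/4, -71/32, -141/64, -281/128]  R=[-35/16, -17/8, -2, -1, 0]  gives -561/256
G_12 [rrrbbbrrbbbb]  L=[-3, -5/2, -9/4, -71/32, -141/64, -281/128, -561/256]  R=[-35/16, -17/8, -2, -1, 0]  gives -1121/512
G_13 [rrrbbbrrbbbbb]  L=[-3, -5/2, -9/4, -71/32, -141/64, -281/128, -561/256, -1121/512]  R=[-35/16, -17/8, -2, -1, 0]  gives -2241/1024
G_14 [rrrbbbrrbbbbbb]  L=[-3, -5/2, -9/4, -71/32, -141/64, -281/128, -561/256, -1121/512, -2241/1024]  R=[-35/16, -17/8, -2, -1, 0]  gives -4481/2048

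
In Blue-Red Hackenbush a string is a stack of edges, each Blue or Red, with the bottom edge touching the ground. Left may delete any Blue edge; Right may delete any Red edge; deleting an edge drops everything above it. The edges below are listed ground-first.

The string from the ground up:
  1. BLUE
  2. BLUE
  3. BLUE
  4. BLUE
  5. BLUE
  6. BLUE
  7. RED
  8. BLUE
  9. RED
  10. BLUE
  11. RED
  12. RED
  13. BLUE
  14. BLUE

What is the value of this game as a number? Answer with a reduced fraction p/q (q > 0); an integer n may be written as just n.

step 1: add BLUE to get B; options L={ 0 } R={ ∅ } -> 1
step 2: add BLUE to get BB; options L={ 0 1 } R={ ∅ } -> 2
step 3: add BLUE to get BBB; options L={ 0 1 2 } R={ ∅ } -> 3
step 4: add BLUE to get BBBB; options L={ 0 1 2 3 } R={ ∅ } -> 4
step 5: add BLUE to get BBBBB; options L={ 0 1 2 3 4 } R={ ∅ } -> 5
step 6: add BLUE to get BBBBBB; options L={ 0 1 2 3 4 5 } R={ ∅ } -> 6
step 7: add RED to get BBBBBBR; options L={ 0 1 2 3 4 5 } R={ 6 } -> 11/2
step 8: add BLUE to get BBBBBBRB; options L={ 0 1 2 3 4 5 11/2 } R={ 6 } -> 23/4
step 9: add RED to get BBBBBBRBR; options L={ 0 1 2 3 4 5 11/2 } R={ 23/4 6 } -> 45/8
step 10: add BLUE to get BBBBBBRBRB; options L={ 0 1 2 3 4 5 11/2 45/8 } R={ 23/4 6 } -> 91/16
step 11: add RED to get BBBBBBRBRBR; options L={ 0 1 2 3 4 5 11/2 45/8 } R={ 91/16 23/4 6 } -> 181/32
step 12: add RED to get BBBBBBRBRBRR; options L={ 0 1 2 3 4 5 11/2 45/8 } R={ 181/32 91/16 23/4 6 } -> 361/64
step 13: add BLUE to get BBBBBBRBRBRRB; options L={ 0 1 2 3 4 5 11/2 45/8 361/64 } R={ 181/32 91/16 23/4 6 } -> 723/128
step 14: add BLUE to get BBBBBBRBRBRRBB; options L={ 0 1 2 3 4 5 11/2 45/8 361/64 723/128 } R={ 181/32 91/16 23/4 6 } -> 1447/256

1447/256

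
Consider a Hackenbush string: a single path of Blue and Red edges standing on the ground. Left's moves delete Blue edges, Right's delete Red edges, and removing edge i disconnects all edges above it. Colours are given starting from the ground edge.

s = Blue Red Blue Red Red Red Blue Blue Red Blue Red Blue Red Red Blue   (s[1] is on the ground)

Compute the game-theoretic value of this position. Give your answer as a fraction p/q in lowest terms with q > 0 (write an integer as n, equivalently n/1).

9043/16384

Recurse on prefixes of the 15-edge string Blue Red Blue Red Red Red Blue Blue Red Blue Red Blue Red Red Blue:
step 1: add Blue to get B; options L={ 0 } R={ ∅ } -> 1
step 2: add Red to get BR; options L={ 0 } R={ 1 } -> 1/2
step 3: add Blue to get BRB; options L={ 0; 1/2 } R={ 1 } -> 3/4
step 4: add Red to get BRBR; options L={ 0; 1/2 } R={ 3/4; 1 } -> 5/8
step 5: add Red to get BRBRR; options L={ 0; 1/2 } R={ 5/8; 3/4; 1 } -> 9/16
step 6: add Red to get BRBRRR; options L={ 0; 1/2 } R={ 9/16; 5/8; 3/4; 1 } -> 17/32
step 7: add Blue to get BRBRRRB; options L={ 0; 1/2; 17/32 } R={ 9/16; 5/8; 3/4; 1 } -> 35/64
step 8: add Blue to get BRBRRRBB; options L={ 0; 1/2; 17/32; 35/64 } R={ 9/16; 5/8; 3/4; 1 } -> 71/128
step 9: add Red to get BRBRRRBBR; options L={ 0; 1/2; 17/32; 35/64 } R={ 71/128; 9/16; 5/8; 3/4; 1 } -> 141/256
step 10: add Blue to get BRBRRRBBRB; options L={ 0; 1/2; 17/32; 35/64; 141/256 } R={ 71/128; 9/16; 5/8; 3/4; 1 } -> 283/512
step 11: add Red to get BRBRRRBBRBR; options L={ 0; 1/2; 17/32; 35/64; 141/256 } R={ 283/512; 71/128; 9/16; 5/8; 3/4; 1 } -> 565/1024
step 12: add Blue to get BRBRRRBBRBRB; options L={ 0; 1/2; 17/32; 35/64; 141/256; 565/1024 } R={ 283/512; 71/128; 9/16; 5/8; 3/4; 1 } -> 1131/2048
step 13: add Red to get BRBRRRBBRBRBR; options L={ 0; 1/2; 17/32; 35/64; 141/256; 565/1024 } R={ 1131/2048; 283/512; 71/128; 9/16; 5/8; 3/4; 1 } -> 2261/4096
step 14: add Red to get BRBRRRBBRBRBRR; options L={ 0; 1/2; 17/32; 35/64; 141/256; 565/1024 } R={ 2261/4096; 1131/2048; 283/512; 71/128; 9/16; 5/8; 3/4; 1 } -> 4521/8192
step 15: add Blue to get BRBRRRBBRBRBRRB; options L={ 0; 1/2; 17/32; 35/64; 141/256; 565/1024; 4521/8192 } R={ 2261/4096; 1131/2048; 283/512; 71/128; 9/16; 5/8; 3/4; 1 } -> 9043/16384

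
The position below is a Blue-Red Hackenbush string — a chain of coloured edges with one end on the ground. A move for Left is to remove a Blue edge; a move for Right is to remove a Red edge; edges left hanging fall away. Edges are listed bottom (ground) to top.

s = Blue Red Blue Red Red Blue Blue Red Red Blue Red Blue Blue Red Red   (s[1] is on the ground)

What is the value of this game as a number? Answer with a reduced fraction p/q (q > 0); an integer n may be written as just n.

Recurse on prefixes of the 15-edge string Blue Red Blue Red Red Blue Blue Red Red Blue Red Blue Blue Red Red:
g(B) = { 0 | · } → 1
g(BR) = { 0 | 1 } → 1/2
g(BRB) = { 0; 1/2 | 1 } → 3/4
g(BRBR) = { 0; 1/2 | 3/4; 1 } → 5/8
g(BRBRR) = { 0; 1/2 | 5/8; 3/4; 1 } → 9/16
g(BRBRRB) = { 0; 1/2; 9/16 | 5/8; 3/4; 1 } → 19/32
g(BRBRRBB) = { 0; 1/2; 9/16; 19/32 | 5/8; 3/4; 1 } → 39/64
g(BRBRRBBR) = { 0; 1/2; 9/16; 19/32 | 39/64; 5/8; 3/4; 1 } → 77/128
g(BRBRRBBRR) = { 0; 1/2; 9/16; 19/32 | 77/128; 39/64; 5/8; 3/4; 1 } → 153/256
g(BRBRRBBRRB) = { 0; 1/2; 9/16; 19/32; 153/256 | 77/128; 39/64; 5/8; 3/4; 1 } → 307/512
g(BRBRRBBRRBR) = { 0; 1/2; 9/16; 19/32; 153/256 | 307/512; 77/128; 39/64; 5/8; 3/4; 1 } → 613/1024
g(BRBRRBBRRBRB) = { 0; 1/2; 9/16; 19/32; 153/256; 613/1024 | 307/512; 77/128; 39/64; 5/8; 3/4; 1 } → 1227/2048
g(BRBRRBBRRBRBB) = { 0; 1/2; 9/16; 19/32; 153/256; 613/1024; 1227/2048 | 307/512; 77/128; 39/64; 5/8; 3/4; 1 } → 2455/4096
g(BRBRRBBRRBRBBR) = { 0; 1/2; 9/16; 19/32; 153/256; 613/1024; 1227/2048 | 2455/4096; 307/512; 77/128; 39/64; 5/8; 3/4; 1 } → 4909/8192
g(BRBRRBBRRBRBBRR) = { 0; 1/2; 9/16; 19/32; 153/256; 613/1024; 1227/2048 | 4909/8192; 2455/4096; 307/512; 77/128; 39/64; 5/8; 3/4; 1 } → 9817/16384

9817/16384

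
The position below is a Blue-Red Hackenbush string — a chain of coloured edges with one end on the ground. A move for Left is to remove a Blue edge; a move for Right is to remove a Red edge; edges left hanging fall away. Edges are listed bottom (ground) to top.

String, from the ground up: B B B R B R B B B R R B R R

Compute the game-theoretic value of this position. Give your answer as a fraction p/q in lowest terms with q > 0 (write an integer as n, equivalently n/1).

5577/2048

Build v(s[:k]) for k = 1..14, string s = B B B R B R B B B R R B R R.
v_1 [B]  L=[0]  R=[]  so 1
v_2 [BB]  L=[0 1]  R=[]  so 2
v_3 [BBB]  L=[0 1 2]  R=[]  so 3
v_4 [BBBR]  L=[0 1 2]  R=[3]  so 5/2
v_5 [BBBRB]  L=[0 1 2 5/2]  R=[3]  so 11/4
v_6 [BBBRBR]  L=[0 1 2 5/2]  R=[11/4 3]  so 21/8
v_7 [BBBRBRB]  L=[0 1 2 5/2 21/8]  R=[11/4 3]  so 43/16
v_8 [BBBRBRBB]  L=[0 1 2 5/2 21/8 43/16]  R=[11/4 3]  so 87/32
v_9 [BBBRBRBBB]  L=[0 1 2 5/2 21/8 43/16 87/32]  R=[11/4 3]  so 175/64
v_10 [BBBRBRBBBR]  L=[0 1 2 5/2 21/8 43/16 87/32]  R=[175/64 11/4 3]  so 349/128
v_11 [BBBRBRBBBRR]  L=[0 1 2 5/2 21/8 43/16 87/32]  R=[349/128 175/64 11/4 3]  so 697/256
v_12 [BBBRBRBBBRRB]  L=[0 1 2 5/2 21/8 43/16 87/32 697/256]  R=[349/128 175/64 11/4 3]  so 1395/512
v_13 [BBBRBRBBBRRBR]  L=[0 1 2 5/2 21/8 43/16 87/32 697/256]  R=[1395/512 349/128 175/64 11/4 3]  so 2789/1024
v_14 [BBBRBRBBBRRBRR]  L=[0 1 2 5/2 21/8 43/16 87/32 697/256]  R=[2789/1024 1395/512 349/128 175/64 11/4 3]  so 5577/2048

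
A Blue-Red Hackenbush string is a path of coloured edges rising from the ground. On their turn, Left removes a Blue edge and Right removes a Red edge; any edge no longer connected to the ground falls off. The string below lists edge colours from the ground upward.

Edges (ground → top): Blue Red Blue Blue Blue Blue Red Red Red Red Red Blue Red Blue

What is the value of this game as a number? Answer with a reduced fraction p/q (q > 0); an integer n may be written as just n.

7691/8192

edge 1 of 14 (Blue): { 0 | (no moves) } = 1
edge 2 of 14 (Red): { 0 | 1 } = 1/2
edge 3 of 14 (Blue): { 0, 1/2 | 1 } = 3/4
edge 4 of 14 (Blue): { 0, 1/2, 3/4 | 1 } = 7/8
edge 5 of 14 (Blue): { 0, 1/2, 3/4, 7/8 | 1 } = 15/16
edge 6 of 14 (Blue): { 0, 1/2, 3/4, 7/8, 15/16 | 1 } = 31/32
edge 7 of 14 (Red): { 0, 1/2, 3/4, 7/8, 15/16 | 31/32, 1 } = 61/64
edge 8 of 14 (Red): { 0, 1/2, 3/4, 7/8, 15/16 | 61/64, 31/32, 1 } = 121/128
edge 9 of 14 (Red): { 0, 1/2, 3/4, 7/8, 15/16 | 121/128, 61/64, 31/32, 1 } = 241/256
edge 10 of 14 (Red): { 0, 1/2, 3/4, 7/8, 15/16 | 241/256, 121/128, 61/64, 31/32, 1 } = 481/512
edge 11 of 14 (Red): { 0, 1/2, 3/4, 7/8, 15/16 | 481/512, 241/256, 121/128, 61/64, 31/32, 1 } = 961/1024
edge 12 of 14 (Blue): { 0, 1/2, 3/4, 7/8, 15/16, 961/1024 | 481/512, 241/256, 121/128, 61/64, 31/32, 1 } = 1923/2048
edge 13 of 14 (Red): { 0, 1/2, 3/4, 7/8, 15/16, 961/1024 | 1923/2048, 481/512, 241/256, 121/128, 61/64, 31/32, 1 } = 3845/4096
edge 14 of 14 (Blue): { 0, 1/2, 3/4, 7/8, 15/16, 961/1024, 3845/4096 | 1923/2048, 481/512, 241/256, 121/128, 61/64, 31/32, 1 } = 7691/8192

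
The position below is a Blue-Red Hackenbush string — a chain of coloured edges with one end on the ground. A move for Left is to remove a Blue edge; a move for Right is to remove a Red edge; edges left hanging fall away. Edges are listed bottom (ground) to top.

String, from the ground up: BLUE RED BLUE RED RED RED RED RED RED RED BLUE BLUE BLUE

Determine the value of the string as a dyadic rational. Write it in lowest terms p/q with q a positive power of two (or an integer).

2063/4096

edge 1 of 13 (BLUE): { 0 | · } ⇒ 1
edge 2 of 13 (RED): { 0 | 1 } ⇒ 1/2
edge 3 of 13 (BLUE): { 0, 1/2 | 1 } ⇒ 3/4
edge 4 of 13 (RED): { 0, 1/2 | 3/4, 1 } ⇒ 5/8
edge 5 of 13 (RED): { 0, 1/2 | 5/8, 3/4, 1 } ⇒ 9/16
edge 6 of 13 (RED): { 0, 1/2 | 9/16, 5/8, 3/4, 1 } ⇒ 17/32
edge 7 of 13 (RED): { 0, 1/2 | 17/32, 9/16, 5/8, 3/4, 1 } ⇒ 33/64
edge 8 of 13 (RED): { 0, 1/2 | 33/64, 17/32, 9/16, 5/8, 3/4, 1 } ⇒ 65/128
edge 9 of 13 (RED): { 0, 1/2 | 65/128, 33/64, 17/32, 9/16, 5/8, 3/4, 1 } ⇒ 129/256
edge 10 of 13 (RED): { 0, 1/2 | 129/256, 65/128, 33/64, 17/32, 9/16, 5/8, 3/4, 1 } ⇒ 257/512
edge 11 of 13 (BLUE): { 0, 1/2, 257/512 | 129/256, 65/128, 33/64, 17/32, 9/16, 5/8, 3/4, 1 } ⇒ 515/1024
edge 12 of 13 (BLUE): { 0, 1/2, 257/512, 515/1024 | 129/256, 65/128, 33/64, 17/32, 9/16, 5/8, 3/4, 1 } ⇒ 1031/2048
edge 13 of 13 (BLUE): { 0, 1/2, 257/512, 515/1024, 1031/2048 | 129/256, 65/128, 33/64, 17/32, 9/16, 5/8, 3/4, 1 } ⇒ 2063/4096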